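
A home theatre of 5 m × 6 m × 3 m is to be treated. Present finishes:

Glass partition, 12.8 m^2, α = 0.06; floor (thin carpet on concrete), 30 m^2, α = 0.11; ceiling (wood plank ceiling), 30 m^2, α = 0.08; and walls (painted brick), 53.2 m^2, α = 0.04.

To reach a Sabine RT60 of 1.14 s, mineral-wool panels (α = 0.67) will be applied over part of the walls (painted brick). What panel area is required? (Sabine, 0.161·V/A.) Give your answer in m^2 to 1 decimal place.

6.5

Total absorption A₁ = 12.8·0.06 + 30·0.11 + 30·0.08 + 53.2·0.04
  = 0.768 + 3.300 + 2.400 + 2.128 = 8.596 m^2 sabins.
V = 90 m³. Target absorption A₂ = 0.161 × 90 / 1.14 = 12.711 sabins.
ΔA needed = 12.711 − 8.596 = 4.115 sabins.
Net gain per m^2: Δα = 0.67 − 0.04 = 0.63.
Panel area = 4.115 / 0.63 = 6.5 m^2.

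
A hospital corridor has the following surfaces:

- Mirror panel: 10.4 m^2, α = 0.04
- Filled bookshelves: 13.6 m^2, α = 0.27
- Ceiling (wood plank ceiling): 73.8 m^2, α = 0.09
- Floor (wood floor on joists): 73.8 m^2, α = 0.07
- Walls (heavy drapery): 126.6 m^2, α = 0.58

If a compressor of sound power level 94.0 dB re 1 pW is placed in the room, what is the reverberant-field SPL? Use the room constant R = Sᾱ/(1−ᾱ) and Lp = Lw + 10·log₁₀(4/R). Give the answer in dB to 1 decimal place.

79.0 dB

A = 89.324 sabins; S = 298.2 m^2.
ᾱ = 0.2995, so room constant R = A/(1−ᾱ) = 127.515 m^2.
Lp = Lw + 10 log₁₀(4/R) = 94.0 -15.04 = 79.0 dB.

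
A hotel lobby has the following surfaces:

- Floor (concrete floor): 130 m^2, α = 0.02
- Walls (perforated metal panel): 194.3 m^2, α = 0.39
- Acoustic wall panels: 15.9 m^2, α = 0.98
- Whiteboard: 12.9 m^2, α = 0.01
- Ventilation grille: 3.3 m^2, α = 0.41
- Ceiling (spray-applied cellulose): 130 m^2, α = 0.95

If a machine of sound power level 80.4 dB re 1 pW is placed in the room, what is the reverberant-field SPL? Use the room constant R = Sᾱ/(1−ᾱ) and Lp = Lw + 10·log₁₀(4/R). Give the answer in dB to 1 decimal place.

60.4 dB

Σ(Sᵢαᵢ) = 130×0.02 + 194.3×0.39 + 15.9×0.98 + 12.9×0.01 + 3.3×0.41 + 130×0.95 = 218.941; total area S = 486.4 m^2.
ᾱ = 0.4501, so room constant R = A/(1−ᾱ) = 398.147 m^2.
Lp = 80.4 + 10·log₁₀(4/398.147) = 80.4 + (-19.98) = 60.4 dB.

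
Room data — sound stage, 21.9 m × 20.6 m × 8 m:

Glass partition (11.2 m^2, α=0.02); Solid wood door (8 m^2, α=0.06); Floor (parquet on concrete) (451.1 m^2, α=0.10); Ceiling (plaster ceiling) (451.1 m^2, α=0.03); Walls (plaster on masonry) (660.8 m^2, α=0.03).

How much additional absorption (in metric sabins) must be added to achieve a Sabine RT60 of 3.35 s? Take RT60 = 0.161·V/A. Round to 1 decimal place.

Total absorption A₁ = 11.2×0.02 + 8×0.06 + 451.1×0.10 + 451.1×0.03 + 660.8×0.03
  = 0.224 + 0.480 + 45.110 + 13.533 + 19.824 = 79.171 m^2 sabins.
For T = 3.35 s, need A₂ = 0.161·V/T = 0.161·3609.12/3.35 = 173.453 sabins.
Shortfall: 173.453 − 79.171 = 94.3 sabins.

94.3 sabins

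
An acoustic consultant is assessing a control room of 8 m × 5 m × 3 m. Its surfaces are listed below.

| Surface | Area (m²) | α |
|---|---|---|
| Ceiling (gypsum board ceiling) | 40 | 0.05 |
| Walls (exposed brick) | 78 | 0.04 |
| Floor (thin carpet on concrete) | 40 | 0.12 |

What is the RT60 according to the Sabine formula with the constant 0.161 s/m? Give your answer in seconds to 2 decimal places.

A = Σ Sᵢαᵢ = 40·0.05 + 78·0.04 + 40·0.12 = 9.920 sabins.
V = 8·5·3 = 120 m³.
RT60 = 0.161 · V / A = 0.161 × 120 / 9.920 = 1.95 s.

1.95 sec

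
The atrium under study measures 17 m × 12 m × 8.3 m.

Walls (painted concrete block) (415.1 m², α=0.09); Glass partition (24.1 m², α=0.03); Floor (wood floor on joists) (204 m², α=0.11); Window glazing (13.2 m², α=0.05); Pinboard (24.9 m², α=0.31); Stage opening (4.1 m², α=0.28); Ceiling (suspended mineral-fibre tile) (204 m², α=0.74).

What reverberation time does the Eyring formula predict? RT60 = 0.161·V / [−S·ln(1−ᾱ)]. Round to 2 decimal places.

Total surface area S = 415.1 + 24.1 + 204 + 13.2 + 24.9 + 4.1 + 204 = 889.4 m².
Σ(Sᵢαᵢ) = 415.1·0.09 + 24.1·0.03 + 204·0.11 + 13.2·0.05 + 24.9·0.31 + 4.1·0.28 + 204·0.74 = 221.009.
ᾱ = 221.009 / 889.4 = 0.2485.
Eyring denominator: −S ln(1−ᾱ) = 254.087.
V = 17 × 12 × 8.3 = 1693.2 m³.
RT60 = 0.161 × 1693.2 / 254.087 = 1.07 s.

1.07 seconds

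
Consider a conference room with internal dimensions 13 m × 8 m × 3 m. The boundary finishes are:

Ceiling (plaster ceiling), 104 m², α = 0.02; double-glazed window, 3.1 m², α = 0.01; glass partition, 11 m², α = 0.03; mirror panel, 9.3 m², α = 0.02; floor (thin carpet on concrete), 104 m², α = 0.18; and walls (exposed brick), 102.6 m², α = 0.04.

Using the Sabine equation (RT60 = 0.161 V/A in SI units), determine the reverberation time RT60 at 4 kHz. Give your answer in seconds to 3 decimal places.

1.974 sec

Summing Sᵢαᵢ: 2.080 + 0.031 + 0.330 + 0.186 + 18.720 + 4.104 → A = 25.451 sabins.
Volume V = 13 × 8 × 3 = 312 m³.
T = 0.161 V/A = 0.161·312/25.451 = 1.974 s.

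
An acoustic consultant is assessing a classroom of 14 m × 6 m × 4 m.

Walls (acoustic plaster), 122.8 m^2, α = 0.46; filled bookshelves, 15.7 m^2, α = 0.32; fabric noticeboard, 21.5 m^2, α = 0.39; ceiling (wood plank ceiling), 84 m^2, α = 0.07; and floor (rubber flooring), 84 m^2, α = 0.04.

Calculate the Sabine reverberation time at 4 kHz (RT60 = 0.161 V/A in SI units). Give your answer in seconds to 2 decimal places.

0.68 s

Equivalent absorption area: A = 122.8*0.46 + 15.7*0.32 + 21.5*0.39 + 84*0.07 + 84*0.04 = 79.137 m^2.
Volume V = 14 × 6 × 4 = 336 m³.
T = 0.161 V/A = 0.161·336/79.137 = 0.68 s.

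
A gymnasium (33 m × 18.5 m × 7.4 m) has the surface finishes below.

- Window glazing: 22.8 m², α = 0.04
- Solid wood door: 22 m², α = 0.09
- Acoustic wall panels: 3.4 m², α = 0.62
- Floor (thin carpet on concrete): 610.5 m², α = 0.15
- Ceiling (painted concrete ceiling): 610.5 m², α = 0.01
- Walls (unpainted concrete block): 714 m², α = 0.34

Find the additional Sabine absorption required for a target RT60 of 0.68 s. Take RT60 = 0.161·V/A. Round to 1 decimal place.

Total absorption A₁ = 22.8×0.04 + 22×0.09 + 3.4×0.62 + 610.5×0.15 + 610.5×0.01 + 714×0.34
  = 0.912 + 1.980 + 2.108 + 91.575 + 6.105 + 242.760 = 345.440 m² sabins.
Target A₂ = 0.161·4517.7/0.68 = 1069.632 sabins (V = 4517.7 m³).
Additional absorption ΔA = 1069.632 − 345.440 = 724.2 sabins.

724.2 sabins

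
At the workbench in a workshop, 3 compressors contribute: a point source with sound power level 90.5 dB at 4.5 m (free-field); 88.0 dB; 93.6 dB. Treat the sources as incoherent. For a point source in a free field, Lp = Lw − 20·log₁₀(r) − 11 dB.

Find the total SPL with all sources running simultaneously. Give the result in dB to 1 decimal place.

Source at 4.5 m: Lp = 90.5 − 20·log₁₀(4.5) − 11 = 66.4 dB.
Converting to relative power and adding: 10^(66.4/10) + 10^(88.0/10) + 10^(93.6/10) = 2.926e+09.
Combined level = 10 log₁₀(2.926e+09) = 94.7 dB.

94.7 dB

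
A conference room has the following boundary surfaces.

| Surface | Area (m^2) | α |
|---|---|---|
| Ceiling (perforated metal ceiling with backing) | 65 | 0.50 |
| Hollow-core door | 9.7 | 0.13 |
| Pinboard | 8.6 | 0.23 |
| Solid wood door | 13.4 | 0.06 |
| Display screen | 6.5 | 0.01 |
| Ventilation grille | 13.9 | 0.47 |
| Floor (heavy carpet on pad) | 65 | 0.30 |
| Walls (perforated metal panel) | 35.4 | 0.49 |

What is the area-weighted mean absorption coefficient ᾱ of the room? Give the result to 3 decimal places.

0.368

Total surface area S = 217.5 m^2.
A = 65×0.50 + 9.7×0.13 + 8.6×0.23 + 13.4×0.06 + 6.5×0.01 + 13.9×0.47 + 65×0.30 + 35.4×0.49 = 79.987 sabins.
ᾱ = A/S = 0.368.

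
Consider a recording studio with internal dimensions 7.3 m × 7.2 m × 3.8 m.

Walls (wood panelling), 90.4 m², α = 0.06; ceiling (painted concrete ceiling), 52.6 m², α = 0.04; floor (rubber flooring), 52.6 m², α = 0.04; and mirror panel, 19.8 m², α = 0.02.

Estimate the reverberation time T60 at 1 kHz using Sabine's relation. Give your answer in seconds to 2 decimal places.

Equivalent absorption area: A = 90.4*0.06 + 52.6*0.04 + 52.6*0.04 + 19.8*0.02 = 10.028 m².
V = 7.3·7.2·3.8 = 199.728 m³.
RT60 = 0.161 · V / A = 0.161 × 199.728 / 10.028 = 3.21 s.

3.21 s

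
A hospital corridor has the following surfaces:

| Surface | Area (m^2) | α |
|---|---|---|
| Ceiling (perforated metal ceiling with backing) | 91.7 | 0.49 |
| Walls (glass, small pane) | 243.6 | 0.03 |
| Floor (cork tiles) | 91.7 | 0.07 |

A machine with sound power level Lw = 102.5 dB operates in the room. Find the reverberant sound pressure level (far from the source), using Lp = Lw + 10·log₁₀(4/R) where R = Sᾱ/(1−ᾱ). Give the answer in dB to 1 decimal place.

90.2 dB

Σ(Sᵢαᵢ) = 91.7·0.49 + 243.6·0.03 + 91.7·0.07 = 58.660; total area S = 427.0 m^2.
ᾱ = 58.660/427.0 = 0.1374; R = Sᾱ/(1−ᾱ) = 58.660/(1−0.1374) = 68.004 m^2.
Lp = Lw + 10 log₁₀(4/R) = 102.5 -12.30 = 90.2 dB.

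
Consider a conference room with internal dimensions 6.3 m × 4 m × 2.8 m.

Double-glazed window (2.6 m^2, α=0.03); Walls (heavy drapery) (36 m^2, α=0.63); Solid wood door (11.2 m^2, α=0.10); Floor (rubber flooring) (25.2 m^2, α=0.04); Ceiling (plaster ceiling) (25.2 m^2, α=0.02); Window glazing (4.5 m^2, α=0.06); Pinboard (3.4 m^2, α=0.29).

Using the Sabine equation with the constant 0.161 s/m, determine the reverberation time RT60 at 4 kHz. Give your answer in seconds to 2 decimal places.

Equivalent absorption area: A = 2.6·0.03 + 36·0.63 + 11.2·0.10 + 25.2·0.04 + 25.2·0.02 + 4.5·0.06 + 3.4·0.29 = 26.646 m^2.
Volume V = 6.3 × 4 × 2.8 = 70.56 m³.
RT60 = 0.161 · V / A = 0.161 × 70.56 / 26.646 = 0.43 s.

0.43 s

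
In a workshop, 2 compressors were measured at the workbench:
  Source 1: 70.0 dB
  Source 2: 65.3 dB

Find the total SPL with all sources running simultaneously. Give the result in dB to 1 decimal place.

71.3 dB

Converting to relative power and adding: 10^(70.0/10) + 10^(65.3/10) = 1.339e+07.
L_total = 10·log₁₀(1.339e+07) = 71.3 dB.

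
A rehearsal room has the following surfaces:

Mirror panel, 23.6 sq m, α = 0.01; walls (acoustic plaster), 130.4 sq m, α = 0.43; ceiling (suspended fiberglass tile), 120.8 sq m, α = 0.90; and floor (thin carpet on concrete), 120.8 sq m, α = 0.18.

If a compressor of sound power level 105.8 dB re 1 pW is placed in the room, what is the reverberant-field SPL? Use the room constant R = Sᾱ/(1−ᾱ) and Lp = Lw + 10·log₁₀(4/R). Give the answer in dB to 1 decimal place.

86.3 dB

Σ(Sᵢαᵢ) = 23.6×0.01 + 130.4×0.43 + 120.8×0.90 + 120.8×0.18 = 186.772; total area S = 395.6 sq m.
ᾱ = 0.4721, so room constant R = A/(1−ᾱ) = 353.802 sq m.
Lp = 105.8 + 10·log₁₀(4/353.802) = 105.8 + (-19.47) = 86.3 dB.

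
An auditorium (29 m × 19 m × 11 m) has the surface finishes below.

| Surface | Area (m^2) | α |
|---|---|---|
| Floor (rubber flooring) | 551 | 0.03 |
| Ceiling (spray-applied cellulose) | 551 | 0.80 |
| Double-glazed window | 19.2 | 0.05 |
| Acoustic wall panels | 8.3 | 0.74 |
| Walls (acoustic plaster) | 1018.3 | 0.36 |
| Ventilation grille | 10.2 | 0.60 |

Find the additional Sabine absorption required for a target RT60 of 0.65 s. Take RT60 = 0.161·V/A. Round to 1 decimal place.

Equivalent absorption area: A₁ = 551×0.03 + 551×0.80 + 19.2×0.05 + 8.3×0.74 + 1018.3×0.36 + 10.2×0.60 = 837.140 m^2.
V = 6061 m³. Required absorption A₂ = 0.161 × 6061 / 0.65 = 1501.263 sabins.
Shortfall: 1501.263 − 837.140 = 664.1 sabins.

664.1 sabins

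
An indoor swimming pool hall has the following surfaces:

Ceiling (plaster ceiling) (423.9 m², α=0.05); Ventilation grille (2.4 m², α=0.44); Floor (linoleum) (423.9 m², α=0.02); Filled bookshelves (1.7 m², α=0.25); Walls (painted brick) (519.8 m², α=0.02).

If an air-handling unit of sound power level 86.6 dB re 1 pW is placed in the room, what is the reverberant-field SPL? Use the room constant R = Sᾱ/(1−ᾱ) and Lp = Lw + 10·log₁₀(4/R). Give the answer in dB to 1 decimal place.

76.3 dB

Σ(Sᵢαᵢ) = 423.9·0.05 + 2.4·0.44 + 423.9·0.02 + 1.7·0.25 + 519.8·0.02 = 41.550; total area S = 1371.7 m².
ᾱ = 41.550/1371.7 = 0.0303; R = Sᾱ/(1−ᾱ) = 41.550/(1−0.0303) = 42.848 m².
Lp = 86.6 + 10·log₁₀(4/42.848) = 86.6 + (-10.30) = 76.3 dB.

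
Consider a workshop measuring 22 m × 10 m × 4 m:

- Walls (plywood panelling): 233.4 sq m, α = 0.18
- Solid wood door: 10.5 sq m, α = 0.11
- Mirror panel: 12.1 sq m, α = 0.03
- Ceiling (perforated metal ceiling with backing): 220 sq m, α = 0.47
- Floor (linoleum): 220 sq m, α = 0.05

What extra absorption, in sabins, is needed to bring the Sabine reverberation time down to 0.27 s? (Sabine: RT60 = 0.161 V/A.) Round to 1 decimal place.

Total absorption A₁ = 233.4×0.18 + 10.5×0.11 + 12.1×0.03 + 220×0.47 + 220×0.05
  = 42.012 + 1.155 + 0.363 + 103.400 + 11.000 = 157.930 sq m sabins.
Target A₂ = 0.161·880/0.27 = 524.741 sabins (V = 880 m³).
Additional absorption ΔA = 524.741 − 157.930 = 366.8 sabins.

366.8 sabins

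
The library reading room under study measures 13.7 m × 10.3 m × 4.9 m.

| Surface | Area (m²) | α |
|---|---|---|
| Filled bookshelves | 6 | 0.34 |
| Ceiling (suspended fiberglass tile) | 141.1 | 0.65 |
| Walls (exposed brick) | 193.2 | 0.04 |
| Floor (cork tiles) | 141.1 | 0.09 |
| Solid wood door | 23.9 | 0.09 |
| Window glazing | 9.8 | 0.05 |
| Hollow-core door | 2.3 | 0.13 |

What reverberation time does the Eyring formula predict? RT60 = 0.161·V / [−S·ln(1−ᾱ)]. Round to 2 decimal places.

Total surface area S = 6 + 141.1 + 193.2 + 141.1 + 23.9 + 9.8 + 2.3 = 517.4 m².
Absorption A = 6·0.34 + 141.1·0.65 + 193.2·0.04 + 141.1·0.09 + 23.9·0.09 + 9.8·0.05 + 2.3·0.13 = 117.122 sabins.
ᾱ = 117.122 / 517.4 = 0.2264.
−S·ln(1−ᾱ) = −517.4 × ln(1 − 0.2264) = 132.817.
V = 13.7 × 10.3 × 4.9 = 691.439 m³.
T = 0.161·V/[−S·ln(1−ᾱ)] = 0.161·691.439/132.817 = 0.84 s.

0.84 sec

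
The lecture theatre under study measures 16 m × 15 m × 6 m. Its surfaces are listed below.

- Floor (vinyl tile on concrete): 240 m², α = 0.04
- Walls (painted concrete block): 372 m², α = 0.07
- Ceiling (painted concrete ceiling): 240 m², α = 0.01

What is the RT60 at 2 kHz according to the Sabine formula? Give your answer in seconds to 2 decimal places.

6.09 s

A = Σ Sᵢαᵢ = 240*0.04 + 372*0.07 + 240*0.01 = 38.040 sabins.
Room volume: 1440 m³.
Sabine: RT60 = 0.161 × 1440 / 38.040 = 6.09 s.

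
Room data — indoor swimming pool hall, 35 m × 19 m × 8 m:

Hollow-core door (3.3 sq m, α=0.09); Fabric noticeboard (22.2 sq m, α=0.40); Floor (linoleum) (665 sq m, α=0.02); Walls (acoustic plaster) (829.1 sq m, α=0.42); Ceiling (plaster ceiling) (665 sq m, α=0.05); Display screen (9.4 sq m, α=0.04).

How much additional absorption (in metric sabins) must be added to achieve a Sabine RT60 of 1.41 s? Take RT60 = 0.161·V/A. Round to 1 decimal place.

Equivalent absorption area: A₁ = 3.3*0.09 + 22.2*0.40 + 665*0.02 + 829.1*0.42 + 665*0.05 + 9.4*0.04 = 404.325 sq m.
V = 5320 m³. Required absorption A₂ = 0.161 × 5320 / 1.41 = 607.461 sabins.
Additional absorption ΔA = 607.461 − 404.325 = 203.1 sabins.

203.1 sabins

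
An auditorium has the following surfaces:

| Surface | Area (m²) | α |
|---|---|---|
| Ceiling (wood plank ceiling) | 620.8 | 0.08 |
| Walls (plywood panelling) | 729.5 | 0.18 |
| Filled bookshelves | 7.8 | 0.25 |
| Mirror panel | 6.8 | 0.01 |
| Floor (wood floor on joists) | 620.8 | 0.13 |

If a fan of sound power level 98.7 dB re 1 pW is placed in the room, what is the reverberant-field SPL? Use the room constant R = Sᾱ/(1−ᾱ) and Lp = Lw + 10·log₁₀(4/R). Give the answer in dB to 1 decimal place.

Σ(Sᵢαᵢ) = 620.8·0.08 + 729.5·0.18 + 7.8·0.25 + 6.8·0.01 + 620.8·0.13 = 263.696; total area S = 1985.7 m².
ᾱ = 263.696/1985.7 = 0.1328; R = Sᾱ/(1−ᾱ) = 263.696/(1−0.1328) = 304.077 m².
Lp = 98.7 + 10·log₁₀(4/304.077) = 98.7 + (-18.81) = 79.9 dB.

79.9 dB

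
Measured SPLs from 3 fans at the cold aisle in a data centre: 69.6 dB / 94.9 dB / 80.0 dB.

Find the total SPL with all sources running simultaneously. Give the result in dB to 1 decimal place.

Σ 10^(Lᵢ/10) = 3.199e+09.
Back to dB: 10·log₁₀ Σ = 95.1 dB.

95.1 dB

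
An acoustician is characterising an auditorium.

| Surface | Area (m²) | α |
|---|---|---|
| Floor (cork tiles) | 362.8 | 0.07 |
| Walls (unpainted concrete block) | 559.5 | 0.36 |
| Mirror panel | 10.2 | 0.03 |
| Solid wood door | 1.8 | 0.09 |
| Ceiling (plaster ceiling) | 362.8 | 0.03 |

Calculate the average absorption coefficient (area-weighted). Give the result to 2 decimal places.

0.18

S = Σ Sᵢ = 362.8 + 559.5 + 10.2 + 1.8 + 362.8 = 1297.1 m².
Σ(Sᵢαᵢ) = 362.8*0.07 + 559.5*0.36 + 10.2*0.03 + 1.8*0.09 + 362.8*0.03 = 238.168.
ᾱ = 238.168 / 1297.1 = 0.18.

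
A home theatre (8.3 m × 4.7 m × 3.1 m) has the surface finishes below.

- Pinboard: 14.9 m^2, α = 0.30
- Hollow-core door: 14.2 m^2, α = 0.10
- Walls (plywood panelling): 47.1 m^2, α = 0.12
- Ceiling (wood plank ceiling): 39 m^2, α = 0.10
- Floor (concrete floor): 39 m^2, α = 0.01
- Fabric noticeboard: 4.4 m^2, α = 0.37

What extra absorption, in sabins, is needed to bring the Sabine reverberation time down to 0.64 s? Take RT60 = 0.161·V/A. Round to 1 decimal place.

13.0 sabins

Equivalent absorption area: A₁ = 14.9·0.30 + 14.2·0.10 + 47.1·0.12 + 39·0.10 + 39·0.01 + 4.4·0.37 = 17.460 m^2.
For T = 0.64 s, need A₂ = 0.161·V/T = 0.161·120.931/0.64 = 30.422 sabins.
Shortfall: 30.422 − 17.460 = 13.0 sabins.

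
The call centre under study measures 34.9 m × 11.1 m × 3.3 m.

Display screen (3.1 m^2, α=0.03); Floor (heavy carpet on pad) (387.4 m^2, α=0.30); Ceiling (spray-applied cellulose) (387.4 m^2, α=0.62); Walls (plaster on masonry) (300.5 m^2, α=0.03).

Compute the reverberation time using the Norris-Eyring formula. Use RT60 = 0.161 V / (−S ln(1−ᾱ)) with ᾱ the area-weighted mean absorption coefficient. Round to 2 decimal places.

S = Σ Sᵢ = 1078.4 m^2.
Σ(Sᵢαᵢ) = 3.1×0.03 + 387.4×0.30 + 387.4×0.62 + 300.5×0.03 = 365.516.
Mean coefficient ᾱ = A/S = 0.3389.
Eyring denominator: −S ln(1−ᾱ) = 446.296.
V = 34.9 × 11.1 × 3.3 = 1278.387 m³.
T = 0.161·V/[−S·ln(1−ᾱ)] = 0.161·1278.387/446.296 = 0.46 s.

0.46 sec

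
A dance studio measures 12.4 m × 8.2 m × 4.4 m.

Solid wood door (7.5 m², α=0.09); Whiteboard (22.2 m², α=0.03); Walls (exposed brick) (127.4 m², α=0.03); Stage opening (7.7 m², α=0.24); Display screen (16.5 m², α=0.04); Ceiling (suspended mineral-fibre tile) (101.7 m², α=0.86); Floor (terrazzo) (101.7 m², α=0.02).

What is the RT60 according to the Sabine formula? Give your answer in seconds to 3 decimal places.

Summing Sᵢαᵢ: 0.675 + 0.666 + 3.822 + 1.848 + 0.660 + 87.462 + 2.034 → A = 97.167 sabins.
V = 12.4·8.2·4.4 = 447.392 m³.
Sabine: RT60 = 0.161 × 447.392 / 97.167 = 0.741 s.

0.741 sec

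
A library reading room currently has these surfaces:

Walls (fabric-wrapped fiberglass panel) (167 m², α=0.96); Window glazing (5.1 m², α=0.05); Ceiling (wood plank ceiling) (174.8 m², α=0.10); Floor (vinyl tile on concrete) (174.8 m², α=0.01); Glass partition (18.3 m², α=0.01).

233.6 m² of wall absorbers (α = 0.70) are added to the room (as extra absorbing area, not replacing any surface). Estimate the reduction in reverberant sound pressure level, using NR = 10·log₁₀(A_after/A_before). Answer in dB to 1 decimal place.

Equivalent absorption area: A_before = 167·0.96 + 5.1·0.05 + 174.8·0.10 + 174.8·0.01 + 18.3·0.01 = 179.986 m².
Treatment contributes 233.6·0.70 = 163.520 sabins.
New total A_after = 343.506 sabins.
Reduction = 10 log₁₀(A_after/A_before) = 10 log₁₀(1.9085) = 2.8 dB.

2.8 dB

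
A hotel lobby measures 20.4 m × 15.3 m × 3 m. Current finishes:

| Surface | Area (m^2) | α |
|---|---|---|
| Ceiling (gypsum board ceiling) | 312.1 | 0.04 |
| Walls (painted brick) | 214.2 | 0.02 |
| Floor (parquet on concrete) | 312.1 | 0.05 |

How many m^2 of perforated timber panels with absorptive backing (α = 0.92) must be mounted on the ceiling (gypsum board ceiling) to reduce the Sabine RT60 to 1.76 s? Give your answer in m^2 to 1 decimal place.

60.5

A₁ = Σ Sᵢαᵢ = 312.1×0.04 + 214.2×0.02 + 312.1×0.05 = 32.373 sabins.
V = 936.36 m³. Target absorption A₂ = 0.161 × 936.36 / 1.76 = 85.656 sabins.
Absorption to add: 85.656 − 32.373 = 53.283 sabins.
Net gain per m^2: Δα = 0.92 − 0.04 = 0.88.
Area = ΔA/Δα = 53.283/0.88 = 60.5 m^2.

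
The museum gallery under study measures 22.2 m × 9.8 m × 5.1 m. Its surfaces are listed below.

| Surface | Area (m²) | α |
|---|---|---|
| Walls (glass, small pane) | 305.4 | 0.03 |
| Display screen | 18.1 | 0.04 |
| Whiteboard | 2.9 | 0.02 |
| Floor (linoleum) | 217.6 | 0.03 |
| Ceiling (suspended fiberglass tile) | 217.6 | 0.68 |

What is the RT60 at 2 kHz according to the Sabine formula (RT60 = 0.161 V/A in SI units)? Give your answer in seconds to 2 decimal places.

1.09 s

Summing Sᵢαᵢ: 9.162 + 0.724 + 0.058 + 6.528 + 147.968 → A = 164.440 sabins.
Volume V = 22.2 × 9.8 × 5.1 = 1109.556 m³.
RT60 = 0.161 · V / A = 0.161 × 1109.556 / 164.440 = 1.09 s.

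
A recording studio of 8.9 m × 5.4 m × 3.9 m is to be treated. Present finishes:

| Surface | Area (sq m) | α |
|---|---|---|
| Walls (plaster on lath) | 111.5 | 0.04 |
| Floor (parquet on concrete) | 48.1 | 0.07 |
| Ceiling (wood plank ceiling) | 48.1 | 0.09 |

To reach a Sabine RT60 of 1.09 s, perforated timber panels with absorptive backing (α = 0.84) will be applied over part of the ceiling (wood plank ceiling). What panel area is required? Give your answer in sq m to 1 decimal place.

A₁ = Σ Sᵢαᵢ = 111.5·0.04 + 48.1·0.07 + 48.1·0.09 = 12.156 sabins.
Required A₂ = 0.161·187.434/1.09 = 27.685 sabins.
Absorption to add: 27.685 − 12.156 = 15.529 sabins.
Net gain per sq m: Δα = 0.84 − 0.09 = 0.75.
Panel area = 15.529 / 0.75 = 20.7 sq m.

20.7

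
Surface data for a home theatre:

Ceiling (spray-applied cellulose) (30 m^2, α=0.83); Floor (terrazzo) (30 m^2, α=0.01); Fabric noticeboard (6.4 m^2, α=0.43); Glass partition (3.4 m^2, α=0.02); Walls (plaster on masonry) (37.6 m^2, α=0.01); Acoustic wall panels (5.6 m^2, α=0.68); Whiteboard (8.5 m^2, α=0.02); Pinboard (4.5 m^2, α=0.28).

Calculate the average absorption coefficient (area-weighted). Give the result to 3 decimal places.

0.267

S = Σ Sᵢ = 30 + 30 + 6.4 + 3.4 + 37.6 + 5.6 + 8.5 + 4.5 = 126.0 m^2.
Weighted sum Σ Sα = 33.634.
ᾱ = 33.634 / 126.0 = 0.267.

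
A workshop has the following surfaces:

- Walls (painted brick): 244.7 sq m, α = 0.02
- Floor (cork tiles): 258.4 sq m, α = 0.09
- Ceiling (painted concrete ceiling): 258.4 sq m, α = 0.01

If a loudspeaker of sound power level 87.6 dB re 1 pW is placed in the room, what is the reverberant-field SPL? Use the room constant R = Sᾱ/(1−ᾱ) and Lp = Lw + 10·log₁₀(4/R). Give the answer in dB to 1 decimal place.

Σ(Sᵢαᵢ) = 244.7·0.02 + 258.4·0.09 + 258.4·0.01 = 30.734; total area S = 761.5 sq m.
ᾱ = 30.734/761.5 = 0.0404; R = Sᾱ/(1−ᾱ) = 30.734/(1−0.0404) = 32.028 sq m.
Lp = 87.6 + 10·log₁₀(4/32.028) = 87.6 + (-9.03) = 78.6 dB.

78.6 dB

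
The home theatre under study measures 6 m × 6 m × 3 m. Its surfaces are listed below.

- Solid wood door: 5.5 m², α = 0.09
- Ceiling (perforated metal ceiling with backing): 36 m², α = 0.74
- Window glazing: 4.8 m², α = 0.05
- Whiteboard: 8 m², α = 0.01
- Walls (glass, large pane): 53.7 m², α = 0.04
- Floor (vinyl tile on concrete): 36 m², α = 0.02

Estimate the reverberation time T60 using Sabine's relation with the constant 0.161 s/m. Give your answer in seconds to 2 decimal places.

Summing Sᵢαᵢ: 0.495 + 26.640 + 0.240 + 0.080 + 2.148 + 0.720 → A = 30.323 sabins.
Volume V = 6 × 6 × 3 = 108 m³.
T = 0.161 V/A = 0.161·108/30.323 = 0.57 s.

0.57 sec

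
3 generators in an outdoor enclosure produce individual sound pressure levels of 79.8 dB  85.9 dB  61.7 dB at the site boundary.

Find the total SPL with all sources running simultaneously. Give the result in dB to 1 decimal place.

86.9 dB

Σ 10^(Lᵢ/10) = 4.86e+08.
L_total = 10·log₁₀(4.86e+08) = 86.9 dB.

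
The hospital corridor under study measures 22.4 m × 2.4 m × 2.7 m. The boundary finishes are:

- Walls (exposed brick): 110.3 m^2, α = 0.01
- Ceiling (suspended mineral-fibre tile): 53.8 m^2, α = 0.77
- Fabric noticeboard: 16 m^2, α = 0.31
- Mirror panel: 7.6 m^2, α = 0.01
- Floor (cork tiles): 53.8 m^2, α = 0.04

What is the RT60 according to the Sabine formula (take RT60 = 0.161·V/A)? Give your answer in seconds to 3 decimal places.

0.470 sec

Total absorption A = 110.3·0.01 + 53.8·0.77 + 16·0.31 + 7.6·0.01 + 53.8·0.04
  = 1.103 + 41.426 + 4.960 + 0.076 + 2.152 = 49.717 m^2 sabins.
Room volume: 145.152 m³.
RT60 = 0.161 · V / A = 0.161 × 145.152 / 49.717 = 0.470 s.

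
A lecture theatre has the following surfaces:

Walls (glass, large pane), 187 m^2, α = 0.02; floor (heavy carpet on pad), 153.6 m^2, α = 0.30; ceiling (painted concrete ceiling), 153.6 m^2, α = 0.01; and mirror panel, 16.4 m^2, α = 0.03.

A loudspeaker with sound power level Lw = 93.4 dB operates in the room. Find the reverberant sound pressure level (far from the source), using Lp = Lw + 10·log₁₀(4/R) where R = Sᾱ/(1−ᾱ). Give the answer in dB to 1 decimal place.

Σ(Sᵢαᵢ) = 187×0.02 + 153.6×0.30 + 153.6×0.01 + 16.4×0.03 = 51.848; total area S = 510.6 m^2.
ᾱ = 0.1015, so room constant R = A/(1−ᾱ) = 57.705 m^2.
Lp = 93.4 + 10·log₁₀(4/57.705) = 93.4 + (-11.59) = 81.8 dB.

81.8 dB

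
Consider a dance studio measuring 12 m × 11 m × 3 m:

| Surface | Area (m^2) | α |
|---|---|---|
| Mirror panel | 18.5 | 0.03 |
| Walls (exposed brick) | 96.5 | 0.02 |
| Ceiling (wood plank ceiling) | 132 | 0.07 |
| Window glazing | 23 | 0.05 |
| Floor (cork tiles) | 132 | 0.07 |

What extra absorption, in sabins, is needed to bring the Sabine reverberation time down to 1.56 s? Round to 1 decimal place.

18.8 sabins

Summing Sᵢαᵢ: 0.555 + 1.930 + 9.240 + 1.150 + 9.240 → A₁ = 22.115 sabins.
V = 396 m³. Required absorption A₂ = 0.161 × 396 / 1.56 = 40.869 sabins.
Shortfall: 40.869 − 22.115 = 18.8 sabins.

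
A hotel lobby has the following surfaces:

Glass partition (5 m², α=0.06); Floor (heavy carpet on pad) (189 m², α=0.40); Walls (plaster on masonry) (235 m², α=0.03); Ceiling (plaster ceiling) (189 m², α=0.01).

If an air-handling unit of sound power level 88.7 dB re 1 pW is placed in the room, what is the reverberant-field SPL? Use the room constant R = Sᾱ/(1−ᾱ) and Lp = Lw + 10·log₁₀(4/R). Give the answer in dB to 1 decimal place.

74.8 dB

Σ(Sᵢαᵢ) = 5×0.06 + 189×0.40 + 235×0.03 + 189×0.01 = 84.840; total area S = 618.0 m².
ᾱ = 0.1373, so room constant R = A/(1−ᾱ) = 98.342 m².
Lp = 88.7 + 10·log₁₀(4/98.342) = 88.7 + (-13.91) = 74.8 dB.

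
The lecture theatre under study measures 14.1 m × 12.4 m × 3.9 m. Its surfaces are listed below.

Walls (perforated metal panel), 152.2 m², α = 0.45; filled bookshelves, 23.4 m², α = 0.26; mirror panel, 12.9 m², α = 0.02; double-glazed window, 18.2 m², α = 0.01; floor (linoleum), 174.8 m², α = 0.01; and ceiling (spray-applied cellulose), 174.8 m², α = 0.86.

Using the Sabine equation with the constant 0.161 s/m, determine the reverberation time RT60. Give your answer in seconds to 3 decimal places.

0.483 seconds

Equivalent absorption area: A = 152.2*0.45 + 23.4*0.26 + 12.9*0.02 + 18.2*0.01 + 174.8*0.01 + 174.8*0.86 = 227.090 m².
Volume V = 14.1 × 12.4 × 3.9 = 681.876 m³.
T = 0.161 V/A = 0.161·681.876/227.090 = 0.483 s.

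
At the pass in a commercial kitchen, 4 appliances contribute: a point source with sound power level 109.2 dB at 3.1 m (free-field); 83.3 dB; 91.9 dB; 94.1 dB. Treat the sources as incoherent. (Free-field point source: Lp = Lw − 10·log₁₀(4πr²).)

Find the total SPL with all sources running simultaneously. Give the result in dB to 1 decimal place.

97.0 dB

Source at 3.1 m: Lp = 109.2 − 10·log₁₀(4π·3.1²) = 109.2 − 10·log₁₀(120.763) = 88.4 dB.
Converting to relative power and adding: 10^(88.4/10) + 10^(83.3/10) + 10^(91.9/10) + 10^(94.1/10) = 5.025e+09.
Back to dB: 10·log₁₀ Σ = 97.0 dB.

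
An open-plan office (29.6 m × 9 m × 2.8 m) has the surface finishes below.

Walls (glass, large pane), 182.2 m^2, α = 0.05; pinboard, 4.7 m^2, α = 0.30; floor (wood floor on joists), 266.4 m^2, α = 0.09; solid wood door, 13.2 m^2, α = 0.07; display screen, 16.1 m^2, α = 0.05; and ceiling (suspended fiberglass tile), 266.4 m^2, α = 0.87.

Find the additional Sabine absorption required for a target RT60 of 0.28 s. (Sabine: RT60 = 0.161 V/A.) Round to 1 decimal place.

160.9 sabins

Summing Sᵢαᵢ: 9.110 + 1.410 + 23.976 + 0.924 + 0.805 + 231.768 → A₁ = 267.993 sabins.
V = 745.92 m³. Required absorption A₂ = 0.161 × 745.92 / 0.28 = 428.904 sabins.
Additional absorption ΔA = 428.904 − 267.993 = 160.9 sabins.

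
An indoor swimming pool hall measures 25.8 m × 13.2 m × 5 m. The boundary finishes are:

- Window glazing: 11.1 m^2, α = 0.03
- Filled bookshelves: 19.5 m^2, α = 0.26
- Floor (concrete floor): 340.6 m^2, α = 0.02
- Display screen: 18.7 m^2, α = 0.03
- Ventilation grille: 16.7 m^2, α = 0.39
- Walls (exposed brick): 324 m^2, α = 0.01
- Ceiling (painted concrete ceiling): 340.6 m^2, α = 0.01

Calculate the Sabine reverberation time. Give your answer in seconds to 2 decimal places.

10.57 seconds

Total absorption A = 11.1·0.03 + 19.5·0.26 + 340.6·0.02 + 18.7·0.03 + 16.7·0.39 + 324·0.01 + 340.6·0.01
  = 0.333 + 5.070 + 6.812 + 0.561 + 6.513 + 3.240 + 3.406 = 25.935 m^2 sabins.
Volume V = 25.8 × 13.2 × 5 = 1702.8 m³.
T = 0.161 V/A = 0.161·1702.8/25.935 = 10.57 s.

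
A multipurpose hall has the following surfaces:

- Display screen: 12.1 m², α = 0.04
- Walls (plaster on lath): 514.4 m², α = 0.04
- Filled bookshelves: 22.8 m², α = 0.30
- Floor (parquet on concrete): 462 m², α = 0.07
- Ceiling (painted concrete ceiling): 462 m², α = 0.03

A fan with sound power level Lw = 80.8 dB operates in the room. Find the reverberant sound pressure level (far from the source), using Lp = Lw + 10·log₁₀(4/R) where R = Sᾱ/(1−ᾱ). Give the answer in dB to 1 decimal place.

67.9 dB

Σ(Sᵢαᵢ) = 12.1·0.04 + 514.4·0.04 + 22.8·0.30 + 462·0.07 + 462·0.03 = 74.100; total area S = 1473.3 m².
ᾱ = 0.0503, so room constant R = A/(1−ᾱ) = 78.025 m².
Lp = 80.8 + 10·log₁₀(4/78.025) = 80.8 + (-12.90) = 67.9 dB.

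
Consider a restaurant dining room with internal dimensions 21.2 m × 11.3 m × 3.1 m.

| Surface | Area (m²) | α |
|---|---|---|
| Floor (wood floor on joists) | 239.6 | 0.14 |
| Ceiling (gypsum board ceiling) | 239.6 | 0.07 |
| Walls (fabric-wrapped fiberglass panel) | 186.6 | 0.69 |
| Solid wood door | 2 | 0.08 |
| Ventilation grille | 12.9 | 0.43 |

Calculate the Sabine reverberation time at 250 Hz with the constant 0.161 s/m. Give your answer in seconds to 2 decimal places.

0.65 s

A = Σ Sᵢαᵢ = 239.6×0.14 + 239.6×0.07 + 186.6×0.69 + 2×0.08 + 12.9×0.43 = 184.777 sabins.
V = 21.2·11.3·3.1 = 742.636 m³.
T = 0.161 V/A = 0.161·742.636/184.777 = 0.65 s.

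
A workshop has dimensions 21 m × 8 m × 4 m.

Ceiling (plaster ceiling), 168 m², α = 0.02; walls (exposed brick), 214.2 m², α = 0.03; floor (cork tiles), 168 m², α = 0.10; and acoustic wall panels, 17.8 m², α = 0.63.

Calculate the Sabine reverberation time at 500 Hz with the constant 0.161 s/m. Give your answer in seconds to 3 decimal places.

2.862 s

Total absorption A = 168·0.02 + 214.2·0.03 + 168·0.10 + 17.8·0.63
  = 3.360 + 6.426 + 16.800 + 11.214 = 37.800 m² sabins.
Volume V = 21 × 8 × 4 = 672 m³.
T = 0.161 V/A = 0.161·672/37.800 = 2.862 s.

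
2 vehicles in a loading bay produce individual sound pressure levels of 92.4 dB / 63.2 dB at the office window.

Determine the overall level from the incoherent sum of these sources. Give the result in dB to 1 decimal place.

92.4 dB

Σ 10^(Lᵢ/10) = 1.74e+09.
L_total = 10·log₁₀(1.74e+09) = 92.4 dB.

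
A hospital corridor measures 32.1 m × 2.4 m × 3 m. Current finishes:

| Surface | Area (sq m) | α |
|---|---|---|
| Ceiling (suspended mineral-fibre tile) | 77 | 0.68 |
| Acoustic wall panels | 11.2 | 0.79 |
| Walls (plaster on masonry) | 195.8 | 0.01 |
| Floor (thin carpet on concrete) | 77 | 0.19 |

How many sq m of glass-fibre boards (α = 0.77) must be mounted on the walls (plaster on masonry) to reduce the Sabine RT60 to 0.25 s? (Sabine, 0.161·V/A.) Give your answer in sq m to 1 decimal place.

93.5

A₁ = Σ Sᵢαᵢ = 77·0.68 + 11.2·0.79 + 195.8·0.01 + 77·0.19 = 77.796 sabins.
V = 231.12 m³. Target absorption A₂ = 0.161 × 231.12 / 0.25 = 148.841 sabins.
Absorption to add: 148.841 − 77.796 = 71.045 sabins.
Each sq m of panel replacing the walls (plaster on masonry) adds (0.77 − 0.01) = 0.76 sabins.
Panel area = 71.045 / 0.76 = 93.5 sq m.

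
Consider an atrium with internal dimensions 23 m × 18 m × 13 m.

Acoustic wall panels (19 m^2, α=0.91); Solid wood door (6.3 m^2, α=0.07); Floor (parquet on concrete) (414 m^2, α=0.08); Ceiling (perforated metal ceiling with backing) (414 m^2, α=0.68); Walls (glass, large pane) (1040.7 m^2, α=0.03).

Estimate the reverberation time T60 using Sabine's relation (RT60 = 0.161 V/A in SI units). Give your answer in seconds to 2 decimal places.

2.38 sec

Total absorption A = 19×0.91 + 6.3×0.07 + 414×0.08 + 414×0.68 + 1040.7×0.03
  = 17.290 + 0.441 + 33.120 + 281.520 + 31.221 = 363.592 m^2 sabins.
V = 23·18·13 = 5382 m³.
T = 0.161 V/A = 0.161·5382/363.592 = 2.38 s.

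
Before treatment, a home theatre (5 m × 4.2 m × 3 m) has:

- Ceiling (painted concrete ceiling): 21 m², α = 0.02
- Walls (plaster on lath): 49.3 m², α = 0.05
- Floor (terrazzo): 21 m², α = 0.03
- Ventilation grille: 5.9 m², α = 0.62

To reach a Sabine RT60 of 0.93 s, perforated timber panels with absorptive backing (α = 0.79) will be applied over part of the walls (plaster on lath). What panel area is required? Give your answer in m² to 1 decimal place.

5.0

Total absorption A₁ = 21×0.02 + 49.3×0.05 + 21×0.03 + 5.9×0.62
  = 0.420 + 2.465 + 0.630 + 3.658 = 7.173 m² sabins.
V = 63 m³. Target absorption A₂ = 0.161 × 63 / 0.93 = 10.906 sabins.
Absorption to add: 10.906 − 7.173 = 3.733 sabins.
Each m² of panel replacing the walls (plaster on lath) adds (0.79 − 0.05) = 0.74 sabins.
Area = ΔA/Δα = 3.733/0.74 = 5.0 m².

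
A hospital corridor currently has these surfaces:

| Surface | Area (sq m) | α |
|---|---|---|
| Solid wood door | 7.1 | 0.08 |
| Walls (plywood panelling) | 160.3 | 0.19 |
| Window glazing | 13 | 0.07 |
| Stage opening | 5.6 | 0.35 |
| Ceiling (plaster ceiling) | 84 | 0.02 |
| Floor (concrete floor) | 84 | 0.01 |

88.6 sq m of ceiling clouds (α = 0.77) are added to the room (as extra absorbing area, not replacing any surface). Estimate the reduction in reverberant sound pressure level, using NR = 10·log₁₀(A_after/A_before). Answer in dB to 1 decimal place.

Equivalent absorption area: A_before = 7.1×0.08 + 160.3×0.19 + 13×0.07 + 5.6×0.35 + 84×0.02 + 84×0.01 = 36.415 sq m.
Treatment contributes 88.6·0.77 = 68.222 sabins.
A_after = 36.415 + 68.222 = 104.637 sabins.
NR = 10·log₁₀(104.637/36.415) = 4.6 dB.

4.6 dB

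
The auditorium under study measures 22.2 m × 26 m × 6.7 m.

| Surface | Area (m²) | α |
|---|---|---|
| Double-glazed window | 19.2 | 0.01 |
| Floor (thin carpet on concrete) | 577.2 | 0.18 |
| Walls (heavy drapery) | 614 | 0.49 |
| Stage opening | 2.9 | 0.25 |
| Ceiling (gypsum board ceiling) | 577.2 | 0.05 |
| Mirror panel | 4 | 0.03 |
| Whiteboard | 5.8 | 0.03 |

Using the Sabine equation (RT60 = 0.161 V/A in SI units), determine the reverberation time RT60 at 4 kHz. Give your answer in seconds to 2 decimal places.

1.43 s

Equivalent absorption area: A = 19.2*0.01 + 577.2*0.18 + 614*0.49 + 2.9*0.25 + 577.2*0.05 + 4*0.03 + 5.8*0.03 = 434.827 m².
Room volume: 3867.24 m³.
Sabine: RT60 = 0.161 × 3867.24 / 434.827 = 1.43 s.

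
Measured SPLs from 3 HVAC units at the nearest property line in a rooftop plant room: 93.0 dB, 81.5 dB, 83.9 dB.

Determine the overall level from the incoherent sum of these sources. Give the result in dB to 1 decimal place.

93.8 dB

Converting to relative power and adding: 10^(93.0/10) + 10^(81.5/10) + 10^(83.9/10) = 2.382e+09.
L_total = 10·log₁₀(2.382e+09) = 93.8 dB.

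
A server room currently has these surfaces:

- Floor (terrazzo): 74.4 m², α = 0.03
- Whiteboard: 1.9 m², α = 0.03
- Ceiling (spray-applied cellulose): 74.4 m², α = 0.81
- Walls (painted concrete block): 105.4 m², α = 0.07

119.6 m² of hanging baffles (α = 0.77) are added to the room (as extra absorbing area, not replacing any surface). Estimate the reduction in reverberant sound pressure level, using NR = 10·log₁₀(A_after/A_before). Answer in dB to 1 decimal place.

Total absorption A_before = 74.4*0.03 + 1.9*0.03 + 74.4*0.81 + 105.4*0.07
  = 2.232 + 0.057 + 60.264 + 7.378 = 69.931 m² sabins.
Treatment contributes 119.6·0.77 = 92.092 sabins.
New total A_after = 162.023 sabins.
NR = 10·log₁₀(162.023/69.931) = 3.6 dB.

3.6 dB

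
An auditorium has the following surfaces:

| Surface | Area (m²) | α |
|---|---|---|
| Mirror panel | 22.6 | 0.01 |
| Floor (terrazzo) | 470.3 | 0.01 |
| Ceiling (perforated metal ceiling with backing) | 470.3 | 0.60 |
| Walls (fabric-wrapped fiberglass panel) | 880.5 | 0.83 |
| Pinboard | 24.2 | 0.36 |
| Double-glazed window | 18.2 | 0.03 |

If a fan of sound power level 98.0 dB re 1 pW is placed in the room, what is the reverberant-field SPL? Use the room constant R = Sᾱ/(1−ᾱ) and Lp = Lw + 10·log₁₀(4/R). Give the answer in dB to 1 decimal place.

Σ(Sᵢαᵢ) = 22.6×0.01 + 470.3×0.01 + 470.3×0.60 + 880.5×0.83 + 24.2×0.36 + 18.2×0.03 = 1027.182; total area S = 1886.1 m².
ᾱ = 0.5446, so room constant R = A/(1−ᾱ) = 2255.560 m².
Lp = 98.0 + 10·log₁₀(4/2255.560) = 98.0 + (-27.51) = 70.5 dB.

70.5 dB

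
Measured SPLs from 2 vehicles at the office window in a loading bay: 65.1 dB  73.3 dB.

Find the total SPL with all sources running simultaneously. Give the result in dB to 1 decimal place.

Sum in the linear (power) domain: Σ 10^(Lᵢ/10) = 10^(65.1/10) + 10^(73.3/10) = 2.462e+07.
L_total = 10·log₁₀(2.462e+07) = 73.9 dB.

73.9 dB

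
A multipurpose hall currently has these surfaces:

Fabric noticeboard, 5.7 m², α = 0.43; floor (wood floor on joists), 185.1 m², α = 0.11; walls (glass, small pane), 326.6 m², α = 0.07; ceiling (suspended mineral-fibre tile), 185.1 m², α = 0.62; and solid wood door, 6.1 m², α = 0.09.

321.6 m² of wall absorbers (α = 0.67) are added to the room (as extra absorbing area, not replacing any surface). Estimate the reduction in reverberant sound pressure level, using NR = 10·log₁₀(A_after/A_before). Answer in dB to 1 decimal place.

3.7 dB

Summing Sᵢαᵢ: 2.451 + 20.361 + 22.862 + 114.762 + 0.549 → A_before = 160.985 sabins.
Treatment contributes 321.6·0.67 = 215.472 sabins.
New total A_after = 376.457 sabins.
Reduction = 10 log₁₀(A_after/A_before) = 10 log₁₀(2.3385) = 3.7 dB.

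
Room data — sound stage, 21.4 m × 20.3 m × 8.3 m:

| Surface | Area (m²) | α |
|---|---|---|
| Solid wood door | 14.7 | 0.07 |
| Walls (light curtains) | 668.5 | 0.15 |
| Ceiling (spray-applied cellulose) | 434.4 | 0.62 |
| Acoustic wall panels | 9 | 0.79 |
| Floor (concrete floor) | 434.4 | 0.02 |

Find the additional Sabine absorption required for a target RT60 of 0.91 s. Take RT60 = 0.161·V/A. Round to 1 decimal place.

251.5 sabins

Summing Sᵢαᵢ: 1.029 + 100.275 + 269.328 + 7.110 + 8.688 → A₁ = 386.430 sabins.
Target A₂ = 0.161·3605.686/0.91 = 637.929 sabins (V = 3605.686 m³).
Additional absorption ΔA = 637.929 − 386.430 = 251.5 sabins.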